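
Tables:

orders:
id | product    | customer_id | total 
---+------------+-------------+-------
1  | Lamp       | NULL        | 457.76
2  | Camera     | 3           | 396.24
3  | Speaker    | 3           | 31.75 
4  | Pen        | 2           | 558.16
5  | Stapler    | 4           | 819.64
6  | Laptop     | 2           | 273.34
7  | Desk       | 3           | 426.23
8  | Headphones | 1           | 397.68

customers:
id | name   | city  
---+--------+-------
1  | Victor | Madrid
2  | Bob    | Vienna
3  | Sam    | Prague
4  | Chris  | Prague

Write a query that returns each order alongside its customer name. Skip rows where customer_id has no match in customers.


INNER JOIN keeps only orders rows whose customer_id matches an id in customers. Walk through each order:
  - order 1 (Lamp): customer_id=NULL, no match -> dropped
  - order 2 (Camera): customer_id=3 -> matches Sam
  - order 3 (Speaker): customer_id=3 -> matches Sam
  - order 4 (Pen): customer_id=2 -> matches Bob
  - order 5 (Stapler): customer_id=4 -> matches Chris
  - order 6 (Laptop): customer_id=2 -> matches Bob
  - order 7 (Desk): customer_id=3 -> matches Sam
  - order 8 (Headphones): customer_id=1 -> matches Victor
So 1 of 8 rows is dropped.

SQL:
SELECT a.product, b.name AS customer
FROM orders a
INNER JOIN customers b ON a.customer_id = b.id

Result:
product    | customer
-----------+---------
Camera     | Sam     
Speaker    | Sam     
Pen        | Bob     
Stapler    | Chris   
Laptop     | Bob     
Desk       | Sam     
Headphones | Victor  


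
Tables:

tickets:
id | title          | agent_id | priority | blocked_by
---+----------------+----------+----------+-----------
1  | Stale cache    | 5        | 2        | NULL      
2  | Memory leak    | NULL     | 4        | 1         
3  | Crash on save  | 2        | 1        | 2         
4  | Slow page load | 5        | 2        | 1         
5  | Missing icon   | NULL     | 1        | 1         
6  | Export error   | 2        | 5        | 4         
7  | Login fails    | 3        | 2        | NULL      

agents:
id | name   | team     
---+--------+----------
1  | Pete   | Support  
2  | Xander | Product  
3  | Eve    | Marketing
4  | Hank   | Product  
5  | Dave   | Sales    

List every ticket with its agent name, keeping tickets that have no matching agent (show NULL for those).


LEFT JOIN keeps every row from tickets (the left table); where agent_id has no match in agents, the agent columns become NULL. Walk through each ticket:
  - ticket 1 (Stale cache): agent_id=5 -> matches Dave
  - ticket 2 (Memory leak): agent_id=NULL, no match -> kept with NULL
  - ticket 3 (Crash on save): agent_id=2 -> matches Xander
  - ticket 4 (Slow page load): agent_id=5 -> matches Dave
  - ticket 5 (Missing icon): agent_id=NULL, no match -> kept with NULL
  - ticket 6 (Export error): agent_id=2 -> matches Xander
  - ticket 7 (Login fails): agent_id=3 -> matches Eve
All 7 rows appear; 2 have NULL agent.

SQL:
SELECT a.title, b.name AS agent
FROM tickets a
LEFT JOIN agents b ON a.agent_id = b.id

Result:
title          | agent 
---------------+-------
Stale cache    | Dave  
Memory leak    | NULL  
Crash on save  | Xander
Slow page load | Dave  
Missing icon   | NULL  
Export error   | Xander
Login fails    | Eve   


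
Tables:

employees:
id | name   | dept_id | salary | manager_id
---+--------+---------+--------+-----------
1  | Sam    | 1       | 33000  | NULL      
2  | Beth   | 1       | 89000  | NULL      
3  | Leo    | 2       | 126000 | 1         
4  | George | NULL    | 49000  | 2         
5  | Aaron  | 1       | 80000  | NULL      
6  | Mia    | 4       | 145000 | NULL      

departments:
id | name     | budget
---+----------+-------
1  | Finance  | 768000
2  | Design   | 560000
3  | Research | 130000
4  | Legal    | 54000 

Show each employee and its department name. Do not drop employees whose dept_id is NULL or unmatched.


LEFT JOIN keeps every row from employees (the left table); where dept_id has no match in departments, the department columns become NULL. Walk through each employee:
  - employee 1 (Sam): dept_id=1 -> matches Finance
  - employee 2 (Beth): dept_id=1 -> matches Finance
  - employee 3 (Leo): dept_id=2 -> matches Design
  - employee 4 (George): dept_id=NULL, no match -> kept with NULL
  - employee 5 (Aaron): dept_id=1 -> matches Finance
  - employee 6 (Mia): dept_id=4 -> matches Legal
All 6 rows appear; 1 has NULL department.

SQL:
SELECT a.name, b.name AS department
FROM employees a
LEFT JOIN departments b ON a.dept_id = b.id

Result:
name   | department
-------+-----------
Sam    | Finance   
Beth   | Finance   
Leo    | Design    
George | NULL      
Aaron  | Finance   
Mia    | Legal     


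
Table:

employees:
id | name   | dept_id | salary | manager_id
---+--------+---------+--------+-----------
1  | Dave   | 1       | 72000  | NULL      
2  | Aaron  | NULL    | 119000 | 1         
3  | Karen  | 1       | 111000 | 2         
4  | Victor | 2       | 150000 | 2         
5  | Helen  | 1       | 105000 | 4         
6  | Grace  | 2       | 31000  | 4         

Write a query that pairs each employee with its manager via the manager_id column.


This is a self-join: employees is joined to a second copy of itself, matching each row's manager_id to another row's id. Use LEFT JOIN so rows with manager_id=NULL are kept.
  - employee 1 (Dave): manager_id=NULL -> NULL
  - employee 2 (Aaron): manager_id=1 -> Dave
  - employee 3 (Karen): manager_id=2 -> Aaron
  - employee 4 (Victor): manager_id=2 -> Aaron
  - employee 5 (Helen): manager_id=4 -> Victor
  - employee 6 (Grace): manager_id=4 -> Victor

SQL:
SELECT a.name AS item, b.name AS manager
FROM employees a
LEFT JOIN employees b ON a.manager_id = b.id

Result:
item   | manager
-------+--------
Dave   | NULL   
Aaron  | Dave   
Karen  | Aaron  
Victor | Aaron  
Helen  | Victor 
Grace  | Victor 


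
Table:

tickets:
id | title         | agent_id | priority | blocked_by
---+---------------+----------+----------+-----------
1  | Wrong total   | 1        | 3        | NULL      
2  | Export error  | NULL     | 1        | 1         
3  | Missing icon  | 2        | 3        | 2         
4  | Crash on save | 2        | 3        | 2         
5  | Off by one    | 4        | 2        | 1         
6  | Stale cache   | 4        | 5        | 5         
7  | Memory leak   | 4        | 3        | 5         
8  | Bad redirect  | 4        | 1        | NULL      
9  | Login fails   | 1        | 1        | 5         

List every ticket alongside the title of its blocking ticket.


This is a self-join: tickets is joined to a second copy of itself, matching each row's blocked_by to another row's id. Use LEFT JOIN so rows with blocked_by=NULL are kept.
  - ticket 1 (Wrong total): blocked_by=NULL -> NULL
  - ticket 2 (Export error): blocked_by=1 -> Wrong total
  - ticket 3 (Missing icon): blocked_by=2 -> Export error
  - ticket 4 (Crash on save): blocked_by=2 -> Export error
  - ticket 5 (Off by one): blocked_by=1 -> Wrong total
  - ticket 6 (Stale cache): blocked_by=5 -> Off by one
  - ticket 7 (Memory leak): blocked_by=5 -> Off by one
  - ticket 8 (Bad redirect): blocked_by=NULL -> NULL
  - ticket 9 (Login fails): blocked_by=5 -> Off by one

SQL:
SELECT a.title AS item, b.title AS blocked_by
FROM tickets a
LEFT JOIN tickets b ON a.blocked_by = b.id

Result:
item          | blocked_by  
--------------+-------------
Wrong total   | NULL        
Export error  | Wrong total 
Missing icon  | Export error
Crash on save | Export error
Off by one    | Wrong total 
Stale cache   | Off by one  
Memory leak   | Off by one  
Bad redirect  | NULL        
Login fails   | Off by one  


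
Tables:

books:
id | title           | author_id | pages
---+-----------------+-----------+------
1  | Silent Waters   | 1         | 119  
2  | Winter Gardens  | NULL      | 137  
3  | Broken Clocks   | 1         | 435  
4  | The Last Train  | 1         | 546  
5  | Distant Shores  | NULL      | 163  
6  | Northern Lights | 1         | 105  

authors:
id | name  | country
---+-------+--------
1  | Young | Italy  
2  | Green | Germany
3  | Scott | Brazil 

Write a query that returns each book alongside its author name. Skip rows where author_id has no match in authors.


INNER JOIN keeps only books rows whose author_id matches an id in authors. Walk through each book:
  - book 1 (Silent Waters): author_id=1 -> matches Young
  - book 2 (Winter Gardens): author_id=NULL, no match -> dropped
  - book 3 (Broken Clocks): author_id=1 -> matches Young
  - book 4 (The Last Train): author_id=1 -> matches Young
  - book 5 (Distant Shores): author_id=NULL, no match -> dropped
  - book 6 (Northern Lights): author_id=1 -> matches Young
So 2 of 6 rows are dropped.

SQL:
SELECT a.title, b.name AS author
FROM books a
INNER JOIN authors b ON a.author_id = b.id

Result:
title           | author
----------------+-------
Silent Waters   | Young 
Broken Clocks   | Young 
The Last Train  | Young 
Northern Lights | Young 


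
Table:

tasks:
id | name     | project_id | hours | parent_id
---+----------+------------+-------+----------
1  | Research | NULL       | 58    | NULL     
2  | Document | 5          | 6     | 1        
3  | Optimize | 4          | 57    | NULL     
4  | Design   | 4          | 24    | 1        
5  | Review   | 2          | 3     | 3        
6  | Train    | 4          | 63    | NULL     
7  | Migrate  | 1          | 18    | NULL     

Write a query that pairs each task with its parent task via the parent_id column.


This is a self-join: tasks is joined to a second copy of itself, matching each row's parent_id to another row's id. Use LEFT JOIN so rows with parent_id=NULL are kept.
  - task 1 (Research): parent_id=NULL -> NULL
  - task 2 (Document): parent_id=1 -> Research
  - task 3 (Optimize): parent_id=NULL -> NULL
  - task 4 (Design): parent_id=1 -> Research
  - task 5 (Review): parent_id=3 -> Optimize
  - task 6 (Train): parent_id=NULL -> NULL
  - task 7 (Migrate): parent_id=NULL -> NULL

SQL:
SELECT a.name AS item, b.name AS parent
FROM tasks a
LEFT JOIN tasks b ON a.parent_id = b.id

Result:
item     | parent  
---------+---------
Research | NULL    
Document | Research
Optimize | NULL    
Design   | Research
Review   | Optimize
Train    | NULL    
Migrate  | NULL    


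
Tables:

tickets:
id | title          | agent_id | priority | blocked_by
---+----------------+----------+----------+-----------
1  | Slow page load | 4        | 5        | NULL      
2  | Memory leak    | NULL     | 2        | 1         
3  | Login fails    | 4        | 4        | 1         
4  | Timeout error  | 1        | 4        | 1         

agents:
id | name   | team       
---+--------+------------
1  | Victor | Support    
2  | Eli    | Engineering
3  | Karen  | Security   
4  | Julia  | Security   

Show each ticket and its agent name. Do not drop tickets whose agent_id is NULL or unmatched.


LEFT JOIN keeps every row from tickets (the left table); where agent_id has no match in agents, the agent columns become NULL. Walk through each ticket:
  - ticket 1 (Slow page load): agent_id=4 -> matches Julia
  - ticket 2 (Memory leak): agent_id=NULL, no match -> kept with NULL
  - ticket 3 (Login fails): agent_id=4 -> matches Julia
  - ticket 4 (Timeout error): agent_id=1 -> matches Victor
All 4 rows appear; 1 has NULL agent.

SQL:
SELECT a.title, b.name AS agent
FROM tickets a
LEFT JOIN agents b ON a.agent_id = b.id

Result:
title          | agent 
---------------+-------
Slow page load | Julia 
Memory leak    | NULL  
Login fails    | Julia 
Timeout error  | Victor


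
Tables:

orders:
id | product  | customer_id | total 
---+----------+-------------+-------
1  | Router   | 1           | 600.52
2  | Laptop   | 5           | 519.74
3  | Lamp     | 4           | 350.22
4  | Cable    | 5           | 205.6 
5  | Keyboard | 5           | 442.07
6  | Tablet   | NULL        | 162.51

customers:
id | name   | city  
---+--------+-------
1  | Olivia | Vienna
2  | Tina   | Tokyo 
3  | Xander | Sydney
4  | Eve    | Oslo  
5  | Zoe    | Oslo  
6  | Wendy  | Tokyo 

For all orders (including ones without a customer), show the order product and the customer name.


LEFT JOIN keeps every row from orders (the left table); where customer_id has no match in customers, the customer columns become NULL. Walk through each order:
  - order 1 (Router): customer_id=1 -> matches Olivia
  - order 2 (Laptop): customer_id=5 -> matches Zoe
  - order 3 (Lamp): customer_id=4 -> matches Eve
  - order 4 (Cable): customer_id=5 -> matches Zoe
  - order 5 (Keyboard): customer_id=5 -> matches Zoe
  - order 6 (Tablet): customer_id=NULL, no match -> kept with NULL
All 6 rows appear; 1 has NULL customer.

SQL:
SELECT a.product, b.name AS customer
FROM orders a
LEFT JOIN customers b ON a.customer_id = b.id

Result:
product  | customer
---------+---------
Router   | Olivia  
Laptop   | Zoe     
Lamp     | Eve     
Cable    | Zoe     
Keyboard | Zoe     
Tablet   | NULL    


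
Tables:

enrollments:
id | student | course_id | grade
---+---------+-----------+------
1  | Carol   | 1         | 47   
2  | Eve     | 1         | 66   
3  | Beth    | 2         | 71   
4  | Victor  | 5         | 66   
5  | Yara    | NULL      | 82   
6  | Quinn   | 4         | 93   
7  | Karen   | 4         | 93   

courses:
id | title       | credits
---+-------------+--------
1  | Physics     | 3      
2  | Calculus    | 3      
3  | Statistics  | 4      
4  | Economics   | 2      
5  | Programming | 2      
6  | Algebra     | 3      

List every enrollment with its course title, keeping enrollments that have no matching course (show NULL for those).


LEFT JOIN keeps every row from enrollments (the left table); where course_id has no match in courses, the course columns become NULL. Walk through each enrollment:
  - enrollment 1 (Carol): course_id=1 -> matches Physics
  - enrollment 2 (Eve): course_id=1 -> matches Physics
  - enrollment 3 (Beth): course_id=2 -> matches Calculus
  - enrollment 4 (Victor): course_id=5 -> matches Programming
  - enrollment 5 (Yara): course_id=NULL, no match -> kept with NULL
  - enrollment 6 (Quinn): course_id=4 -> matches Economics
  - enrollment 7 (Karen): course_id=4 -> matches Economics
All 7 rows appear; 1 has NULL course.

SQL:
SELECT a.student, b.title AS course
FROM enrollments a
LEFT JOIN courses b ON a.course_id = b.id

Result:
student | course     
--------+------------
Carol   | Physics    
Eve     | Physics    
Beth    | Calculus   
Victor  | Programming
Yara    | NULL       
Quinn   | Economics  
Karen   | Economics  


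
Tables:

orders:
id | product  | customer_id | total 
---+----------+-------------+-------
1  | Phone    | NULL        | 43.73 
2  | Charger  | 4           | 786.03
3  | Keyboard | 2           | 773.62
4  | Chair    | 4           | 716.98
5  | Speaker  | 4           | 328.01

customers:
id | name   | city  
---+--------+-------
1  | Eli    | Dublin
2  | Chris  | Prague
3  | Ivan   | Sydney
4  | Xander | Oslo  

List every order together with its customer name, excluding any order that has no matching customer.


INNER JOIN keeps only orders rows whose customer_id matches an id in customers. Walk through each order:
  - order 1 (Phone): customer_id=NULL, no match -> dropped
  - order 2 (Charger): customer_id=4 -> matches Xander
  - order 3 (Keyboard): customer_id=2 -> matches Chris
  - order 4 (Chair): customer_id=4 -> matches Xander
  - order 5 (Speaker): customer_id=4 -> matches Xander
So 1 of 5 rows is dropped.

SQL:
SELECT a.product, b.name AS customer
FROM orders a
INNER JOIN customers b ON a.customer_id = b.id

Result:
product  | customer
---------+---------
Charger  | Xander  
Keyboard | Chris   
Chair    | Xander  
Speaker  | Xander  


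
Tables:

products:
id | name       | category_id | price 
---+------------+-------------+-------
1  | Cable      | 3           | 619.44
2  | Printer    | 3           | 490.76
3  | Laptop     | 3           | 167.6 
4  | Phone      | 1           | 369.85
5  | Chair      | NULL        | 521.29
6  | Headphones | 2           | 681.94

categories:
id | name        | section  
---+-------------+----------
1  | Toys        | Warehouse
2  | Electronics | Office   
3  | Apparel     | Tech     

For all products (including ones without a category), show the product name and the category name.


LEFT JOIN keeps every row from products (the left table); where category_id has no match in categories, the category columns become NULL. Walk through each product:
  - product 1 (Cable): category_id=3 -> matches Apparel
  - product 2 (Printer): category_id=3 -> matches Apparel
  - product 3 (Laptop): category_id=3 -> matches Apparel
  - product 4 (Phone): category_id=1 -> matches Toys
  - product 5 (Chair): category_id=NULL, no match -> kept with NULL
  - product 6 (Headphones): category_id=2 -> matches Electronics
All 6 rows appear; 1 has NULL category.

SQL:
SELECT a.name, b.name AS category
FROM products a
LEFT JOIN categories b ON a.category_id = b.id

Result:
name       | category   
-----------+------------
Cable      | Apparel    
Printer    | Apparel    
Laptop     | Apparel    
Phone      | Toys       
Chair      | NULL       
Headphones | Electronics


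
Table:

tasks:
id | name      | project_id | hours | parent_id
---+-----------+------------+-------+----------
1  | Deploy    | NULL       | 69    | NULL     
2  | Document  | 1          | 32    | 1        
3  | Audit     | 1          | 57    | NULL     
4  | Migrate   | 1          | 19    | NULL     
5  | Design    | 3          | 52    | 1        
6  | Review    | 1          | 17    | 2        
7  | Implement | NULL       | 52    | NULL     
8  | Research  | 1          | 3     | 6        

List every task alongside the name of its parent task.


This is a self-join: tasks is joined to a second copy of itself, matching each row's parent_id to another row's id. Use LEFT JOIN so rows with parent_id=NULL are kept.
  - task 1 (Deploy): parent_id=NULL -> NULL
  - task 2 (Document): parent_id=1 -> Deploy
  - task 3 (Audit): parent_id=NULL -> NULL
  - task 4 (Migrate): parent_id=NULL -> NULL
  - task 5 (Design): parent_id=1 -> Deploy
  - task 6 (Review): parent_id=2 -> Document
  - task 7 (Implement): parent_id=NULL -> NULL
  - task 8 (Research): parent_id=6 -> Review

SQL:
SELECT a.name AS item, b.name AS parent
FROM tasks a
LEFT JOIN tasks b ON a.parent_id = b.id

Result:
item      | parent  
----------+---------
Deploy    | NULL    
Document  | Deploy  
Audit     | NULL    
Migrate   | NULL    
Design    | Deploy  
Review    | Document
Implement | NULL    
Research  | Review  


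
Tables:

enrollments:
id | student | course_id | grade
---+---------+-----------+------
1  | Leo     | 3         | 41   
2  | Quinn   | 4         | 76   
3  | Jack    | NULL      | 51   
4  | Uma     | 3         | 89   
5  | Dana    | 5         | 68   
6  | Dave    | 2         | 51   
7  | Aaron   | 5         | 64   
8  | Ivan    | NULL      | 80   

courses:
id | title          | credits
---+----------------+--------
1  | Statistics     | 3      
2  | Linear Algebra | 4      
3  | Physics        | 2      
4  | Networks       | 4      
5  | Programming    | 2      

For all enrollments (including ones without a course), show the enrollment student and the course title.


LEFT JOIN keeps every row from enrollments (the left table); where course_id has no match in courses, the course columns become NULL. Walk through each enrollment:
  - enrollment 1 (Leo): course_id=3 -> matches Physics
  - enrollment 2 (Quinn): course_id=4 -> matches Networks
  - enrollment 3 (Jack): course_id=NULL, no match -> kept with NULL
  - enrollment 4 (Uma): course_id=3 -> matches Physics
  - enrollment 5 (Dana): course_id=5 -> matches Programming
  - enrollment 6 (Dave): course_id=2 -> matches Linear Algebra
  - enrollment 7 (Aaron): course_id=5 -> matches Programming
  - enrollment 8 (Ivan): course_id=NULL, no match -> kept with NULL
All 8 rows appear; 2 have NULL course.

SQL:
SELECT a.student, b.title AS course
FROM enrollments a
LEFT JOIN courses b ON a.course_id = b.id

Result:
student | course        
--------+---------------
Leo     | Physics       
Quinn   | Networks      
Jack    | NULL          
Uma     | Physics       
Dana    | Programming   
Dave    | Linear Algebra
Aaron   | Programming   
Ivan    | NULL          


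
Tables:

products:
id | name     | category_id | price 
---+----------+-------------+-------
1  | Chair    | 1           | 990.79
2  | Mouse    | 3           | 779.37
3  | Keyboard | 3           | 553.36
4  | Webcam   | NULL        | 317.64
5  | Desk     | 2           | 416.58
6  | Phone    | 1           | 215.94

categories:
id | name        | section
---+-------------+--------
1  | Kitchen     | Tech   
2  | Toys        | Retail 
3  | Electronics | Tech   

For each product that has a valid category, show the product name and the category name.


INNER JOIN keeps only products rows whose category_id matches an id in categories. Walk through each product:
  - product 1 (Chair): category_id=1 -> matches Kitchen
  - product 2 (Mouse): category_id=3 -> matches Electronics
  - product 3 (Keyboard): category_id=3 -> matches Electronics
  - product 4 (Webcam): category_id=NULL, no match -> dropped
  - product 5 (Desk): category_id=2 -> matches Toys
  - product 6 (Phone): category_id=1 -> matches Kitchen
So 1 of 6 rows is dropped.

SQL:
SELECT a.name, b.name AS category
FROM products a
INNER JOIN categories b ON a.category_id = b.id

Result:
name     | category   
---------+------------
Chair    | Kitchen    
Mouse    | Electronics
Keyboard | Electronics
Desk     | Toys       
Phone    | Kitchen    


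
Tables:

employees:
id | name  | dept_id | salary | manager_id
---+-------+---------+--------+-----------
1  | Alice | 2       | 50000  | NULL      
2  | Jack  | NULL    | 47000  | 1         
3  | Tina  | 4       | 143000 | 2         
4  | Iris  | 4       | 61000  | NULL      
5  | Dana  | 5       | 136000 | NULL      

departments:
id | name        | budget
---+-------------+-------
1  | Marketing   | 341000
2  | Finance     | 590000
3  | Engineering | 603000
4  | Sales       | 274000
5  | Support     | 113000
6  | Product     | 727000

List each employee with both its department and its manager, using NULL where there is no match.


Two LEFT JOINs from the same base table employees: one to departments via dept_id, one to employees itself via manager_id. Both are LEFT so every employee is preserved.
Match against departments:
  - employee 1 (Alice): dept_id=2 -> matches Finance
  - employee 2 (Jack): dept_id=NULL, no match -> kept with NULL
  - employee 3 (Tina): dept_id=4 -> matches Sales
  - employee 4 (Iris): dept_id=4 -> matches Sales
  - employee 5 (Dana): dept_id=5 -> matches Support
Match against employees (self):
  - employee 1 (Alice): manager_id=NULL -> NULL
  - employee 2 (Jack): manager_id=1 -> Alice
  - employee 3 (Tina): manager_id=2 -> Jack
  - employee 4 (Iris): manager_id=NULL -> NULL
  - employee 5 (Dana): manager_id=NULL -> NULL

SQL:
SELECT a.name, b.name AS department, c.name AS manager
FROM employees a
LEFT JOIN departments b ON a.dept_id = b.id
LEFT JOIN employees c ON a.manager_id = c.id

Result:
name  | department | manager
------+------------+--------
Alice | Finance    | NULL   
Jack  | NULL       | Alice  
Tina  | Sales      | Jack   
Iris  | Sales      | NULL   
Dana  | Support    | NULL   


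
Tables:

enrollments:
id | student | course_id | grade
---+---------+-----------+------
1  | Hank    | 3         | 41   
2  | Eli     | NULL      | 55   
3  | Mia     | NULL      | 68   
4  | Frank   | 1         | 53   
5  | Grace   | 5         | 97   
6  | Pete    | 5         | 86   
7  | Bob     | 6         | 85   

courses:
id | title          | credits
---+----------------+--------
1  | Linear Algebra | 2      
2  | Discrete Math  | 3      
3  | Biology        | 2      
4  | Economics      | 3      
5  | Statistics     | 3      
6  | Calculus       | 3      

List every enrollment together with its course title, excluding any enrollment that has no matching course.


INNER JOIN keeps only enrollments rows whose course_id matches an id in courses. Walk through each enrollment:
  - enrollment 1 (Hank): course_id=3 -> matches Biology
  - enrollment 2 (Eli): course_id=NULL, no match -> dropped
  - enrollment 3 (Mia): course_id=NULL, no match -> dropped
  - enrollment 4 (Frank): course_id=1 -> matches Linear Algebra
  - enrollment 5 (Grace): course_id=5 -> matches Statistics
  - enrollment 6 (Pete): course_id=5 -> matches Statistics
  - enrollment 7 (Bob): course_id=6 -> matches Calculus
So 2 of 7 rows are dropped.

SQL:
SELECT a.student, b.title AS course
FROM enrollments a
INNER JOIN courses b ON a.course_id = b.id

Result:
student | course        
--------+---------------
Hank    | Biology       
Frank   | Linear Algebra
Grace   | Statistics    
Pete    | Statistics    
Bob     | Calculus      


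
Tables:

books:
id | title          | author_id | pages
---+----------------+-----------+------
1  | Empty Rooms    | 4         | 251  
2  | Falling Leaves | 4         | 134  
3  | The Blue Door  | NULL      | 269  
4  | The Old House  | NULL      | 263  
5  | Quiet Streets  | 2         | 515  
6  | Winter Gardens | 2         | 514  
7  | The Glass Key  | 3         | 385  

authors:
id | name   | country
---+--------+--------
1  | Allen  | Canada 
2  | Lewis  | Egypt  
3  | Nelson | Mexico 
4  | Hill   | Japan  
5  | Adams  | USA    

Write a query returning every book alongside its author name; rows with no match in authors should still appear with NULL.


LEFT JOIN keeps every row from books (the left table); where author_id has no match in authors, the author columns become NULL. Walk through each book:
  - book 1 (Empty Rooms): author_id=4 -> matches Hill
  - book 2 (Falling Leaves): author_id=4 -> matches Hill
  - book 3 (The Blue Door): author_id=NULL, no match -> kept with NULL
  - book 4 (The Old House): author_id=NULL, no match -> kept with NULL
  - book 5 (Quiet Streets): author_id=2 -> matches Lewis
  - book 6 (Winter Gardens): author_id=2 -> matches Lewis
  - book 7 (The Glass Key): author_id=3 -> matches Nelson
All 7 rows appear; 2 have NULL author.

SQL:
SELECT a.title, b.name AS author
FROM books a
LEFT JOIN authors b ON a.author_id = b.id

Result:
title          | author
---------------+-------
Empty Rooms    | Hill  
Falling Leaves | Hill  
The Blue Door  | NULL  
The Old House  | NULL  
Quiet Streets  | Lewis 
Winter Gardens | Lewis 
The Glass Key  | Nelson


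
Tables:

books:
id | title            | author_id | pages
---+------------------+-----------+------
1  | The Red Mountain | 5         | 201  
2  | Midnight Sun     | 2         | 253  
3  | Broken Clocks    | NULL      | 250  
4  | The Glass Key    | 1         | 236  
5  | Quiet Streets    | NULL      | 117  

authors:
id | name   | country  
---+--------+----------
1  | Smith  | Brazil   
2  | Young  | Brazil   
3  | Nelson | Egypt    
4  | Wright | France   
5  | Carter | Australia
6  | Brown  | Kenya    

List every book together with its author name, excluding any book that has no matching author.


INNER JOIN keeps only books rows whose author_id matches an id in authors. Walk through each book:
  - book 1 (The Red Mountain): author_id=5 -> matches Carter
  - book 2 (Midnight Sun): author_id=2 -> matches Young
  - book 3 (Broken Clocks): author_id=NULL, no match -> dropped
  - book 4 (The Glass Key): author_id=1 -> matches Smith
  - book 5 (Quiet Streets): author_id=NULL, no match -> dropped
So 2 of 5 rows are dropped.

SQL:
SELECT a.title, b.name AS author
FROM books a
INNER JOIN authors b ON a.author_id = b.id

Result:
title            | author
-----------------+-------
The Red Mountain | Carter
Midnight Sun     | Young 
The Glass Key    | Smith 


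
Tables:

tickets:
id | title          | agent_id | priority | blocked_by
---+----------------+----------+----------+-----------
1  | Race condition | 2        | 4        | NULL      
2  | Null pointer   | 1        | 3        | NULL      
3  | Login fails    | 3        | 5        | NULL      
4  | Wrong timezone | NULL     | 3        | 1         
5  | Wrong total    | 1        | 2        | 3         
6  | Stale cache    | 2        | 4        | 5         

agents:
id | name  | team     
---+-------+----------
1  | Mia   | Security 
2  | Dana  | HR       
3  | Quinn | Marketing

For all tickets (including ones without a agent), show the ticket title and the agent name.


LEFT JOIN keeps every row from tickets (the left table); where agent_id has no match in agents, the agent columns become NULL. Walk through each ticket:
  - ticket 1 (Race condition): agent_id=2 -> matches Dana
  - ticket 2 (Null pointer): agent_id=1 -> matches Mia
  - ticket 3 (Login fails): agent_id=3 -> matches Quinn
  - ticket 4 (Wrong timezone): agent_id=NULL, no match -> kept with NULL
  - ticket 5 (Wrong total): agent_id=1 -> matches Mia
  - ticket 6 (Stale cache): agent_id=2 -> matches Dana
All 6 rows appear; 1 has NULL agent.

SQL:
SELECT a.title, b.name AS agent
FROM tickets a
LEFT JOIN agents b ON a.agent_id = b.id

Result:
title          | agent
---------------+------
Race condition | Dana 
Null pointer   | Mia  
Login fails    | Quinn
Wrong timezone | NULL 
Wrong total    | Mia  
Stale cache    | Dana 


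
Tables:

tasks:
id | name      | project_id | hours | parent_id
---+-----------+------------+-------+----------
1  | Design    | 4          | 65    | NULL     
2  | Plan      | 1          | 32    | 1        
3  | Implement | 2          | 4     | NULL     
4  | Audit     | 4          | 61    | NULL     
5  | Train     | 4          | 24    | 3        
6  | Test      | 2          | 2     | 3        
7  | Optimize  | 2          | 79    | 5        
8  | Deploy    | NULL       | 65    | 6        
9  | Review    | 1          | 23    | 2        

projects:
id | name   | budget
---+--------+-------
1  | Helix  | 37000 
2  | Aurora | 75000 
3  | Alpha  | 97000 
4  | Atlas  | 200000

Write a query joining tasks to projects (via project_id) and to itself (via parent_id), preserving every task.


Two LEFT JOINs from the same base table tasks: one to projects via project_id, one to tasks itself via parent_id. Both are LEFT so every task is preserved.
Match against projects:
  - task 1 (Design): project_id=4 -> matches Atlas
  - task 2 (Plan): project_id=1 -> matches Helix
  - task 3 (Implement): project_id=2 -> matches Aurora
  - task 4 (Audit): project_id=4 -> matches Atlas
  - task 5 (Train): project_id=4 -> matches Atlas
  - task 6 (Test): project_id=2 -> matches Aurora
  - task 7 (Optimize): project_id=2 -> matches Aurora
  - task 8 (Deploy): project_id=NULL, no match -> kept with NULL
  - task 9 (Review): project_id=1 -> matches Helix
Match against tasks (self):
  - task 1 (Design): parent_id=NULL -> NULL
  - task 2 (Plan): parent_id=1 -> Design
  - task 3 (Implement): parent_id=NULL -> NULL
  - task 4 (Audit): parent_id=NULL -> NULL
  - task 5 (Train): parent_id=3 -> Implement
  - task 6 (Test): parent_id=3 -> Implement
  - task 7 (Optimize): parent_id=5 -> Train
  - task 8 (Deploy): parent_id=6 -> Test
  - task 9 (Review): parent_id=2 -> Plan

SQL:
SELECT a.name, b.name AS project, c.name AS parent
FROM tasks a
LEFT JOIN projects b ON a.project_id = b.id
LEFT JOIN tasks c ON a.parent_id = c.id

Result:
name      | project | parent   
----------+---------+----------
Design    | Atlas   | NULL     
Plan      | Helix   | Design   
Implement | Aurora  | NULL     
Audit     | Atlas   | NULL     
Train     | Atlas   | Implement
Test      | Aurora  | Implement
Optimize  | Aurora  | Train    
Deploy    | NULL    | Test     
Review    | Helix   | Plan     


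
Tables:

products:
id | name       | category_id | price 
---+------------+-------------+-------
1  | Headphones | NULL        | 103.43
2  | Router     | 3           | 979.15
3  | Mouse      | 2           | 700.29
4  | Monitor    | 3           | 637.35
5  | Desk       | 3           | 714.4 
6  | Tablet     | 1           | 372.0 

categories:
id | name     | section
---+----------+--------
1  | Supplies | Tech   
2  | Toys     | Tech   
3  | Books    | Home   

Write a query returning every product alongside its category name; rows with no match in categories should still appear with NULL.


LEFT JOIN keeps every row from products (the left table); where category_id has no match in categories, the category columns become NULL. Walk through each product:
  - product 1 (Headphones): category_id=NULL, no match -> kept with NULL
  - product 2 (Router): category_id=3 -> matches Books
  - product 3 (Mouse): category_id=2 -> matches Toys
  - product 4 (Monitor): category_id=3 -> matches Books
  - product 5 (Desk): category_id=3 -> matches Books
  - product 6 (Tablet): category_id=1 -> matches Supplies
All 6 rows appear; 1 has NULL category.

SQL:
SELECT a.name, b.name AS category
FROM products a
LEFT JOIN categories b ON a.category_id = b.id

Result:
name       | category
-----------+---------
Headphones | NULL    
Router     | Books   
Mouse      | Toys    
Monitor    | Books   
Desk       | Books   
Tablet     | Supplies


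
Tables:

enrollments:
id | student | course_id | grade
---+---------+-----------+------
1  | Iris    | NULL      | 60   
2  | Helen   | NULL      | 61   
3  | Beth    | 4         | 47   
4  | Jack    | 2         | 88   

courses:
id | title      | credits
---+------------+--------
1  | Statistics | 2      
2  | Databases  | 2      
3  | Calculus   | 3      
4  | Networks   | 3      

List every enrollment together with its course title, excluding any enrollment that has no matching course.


INNER JOIN keeps only enrollments rows whose course_id matches an id in courses. Walk through each enrollment:
  - enrollment 1 (Iris): course_id=NULL, no match -> dropped
  - enrollment 2 (Helen): course_id=NULL, no match -> dropped
  - enrollment 3 (Beth): course_id=4 -> matches Networks
  - enrollment 4 (Jack): course_id=2 -> matches Databases
So 2 of 4 rows are dropped.

SQL:
SELECT a.student, b.title AS course
FROM enrollments a
INNER JOIN courses b ON a.course_id = b.id

Result:
student | course   
--------+----------
Beth    | Networks 
Jack    | Databases


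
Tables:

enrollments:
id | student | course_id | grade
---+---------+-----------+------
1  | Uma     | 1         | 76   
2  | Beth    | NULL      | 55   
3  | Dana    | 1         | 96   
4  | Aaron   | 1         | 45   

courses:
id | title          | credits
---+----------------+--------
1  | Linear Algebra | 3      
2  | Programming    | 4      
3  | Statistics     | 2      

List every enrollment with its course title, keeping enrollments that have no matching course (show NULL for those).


LEFT JOIN keeps every row from enrollments (the left table); where course_id has no match in courses, the course columns become NULL. Walk through each enrollment:
  - enrollment 1 (Uma): course_id=1 -> matches Linear Algebra
  - enrollment 2 (Beth): course_id=NULL, no match -> kept with NULL
  - enrollment 3 (Dana): course_id=1 -> matches Linear Algebra
  - enrollment 4 (Aaron): course_id=1 -> matches Linear Algebra
All 4 rows appear; 1 has NULL course.

SQL:
SELECT a.student, b.title AS course
FROM enrollments a
LEFT JOIN courses b ON a.course_id = b.id

Result:
student | course        
--------+---------------
Uma     | Linear Algebra
Beth    | NULL          
Dana    | Linear Algebra
Aaron   | Linear Algebra


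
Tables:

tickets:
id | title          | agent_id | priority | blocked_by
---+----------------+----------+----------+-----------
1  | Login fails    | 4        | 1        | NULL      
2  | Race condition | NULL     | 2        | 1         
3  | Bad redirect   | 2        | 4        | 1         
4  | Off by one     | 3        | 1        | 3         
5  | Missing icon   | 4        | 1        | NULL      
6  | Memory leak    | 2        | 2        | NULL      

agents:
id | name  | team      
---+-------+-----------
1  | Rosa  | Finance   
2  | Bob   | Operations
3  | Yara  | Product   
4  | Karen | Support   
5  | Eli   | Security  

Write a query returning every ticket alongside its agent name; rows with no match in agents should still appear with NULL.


LEFT JOIN keeps every row from tickets (the left table); where agent_id has no match in agents, the agent columns become NULL. Walk through each ticket:
  - ticket 1 (Login fails): agent_id=4 -> matches Karen
  - ticket 2 (Race condition): agent_id=NULL, no match -> kept with NULL
  - ticket 3 (Bad redirect): agent_id=2 -> matches Bob
  - ticket 4 (Off by one): agent_id=3 -> matches Yara
  - ticket 5 (Missing icon): agent_id=4 -> matches Karen
  - ticket 6 (Memory leak): agent_id=2 -> matches Bob
All 6 rows appear; 1 has NULL agent.

SQL:
SELECT a.title, b.name AS agent
FROM tickets a
LEFT JOIN agents b ON a.agent_id = b.id

Result:
title          | agent
---------------+------
Login fails    | Karen
Race condition | NULL 
Bad redirect   | Bob  
Off by one     | Yara 
Missing icon   | Karen
Memory leak    | Bob  


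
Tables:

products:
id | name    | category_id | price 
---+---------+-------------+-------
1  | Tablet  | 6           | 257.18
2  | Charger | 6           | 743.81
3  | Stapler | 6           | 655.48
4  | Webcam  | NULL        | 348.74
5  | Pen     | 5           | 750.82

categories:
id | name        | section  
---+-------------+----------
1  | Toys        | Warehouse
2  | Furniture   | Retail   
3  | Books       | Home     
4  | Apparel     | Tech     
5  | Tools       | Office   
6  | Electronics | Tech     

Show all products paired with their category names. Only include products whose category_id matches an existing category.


INNER JOIN keeps only products rows whose category_id matches an id in categories. Walk through each product:
  - product 1 (Tablet): category_id=6 -> matches Electronics
  - product 2 (Charger): category_id=6 -> matches Electronics
  - product 3 (Stapler): category_id=6 -> matches Electronics
  - product 4 (Webcam): category_id=NULL, no match -> dropped
  - product 5 (Pen): category_id=5 -> matches Tools
So 1 of 5 rows is dropped.

SQL:
SELECT a.name, b.name AS category
FROM products a
INNER JOIN categories b ON a.category_id = b.id

Result:
name    | category   
--------+------------
Tablet  | Electronics
Charger | Electronics
Stapler | Electronics
Pen     | Tools      


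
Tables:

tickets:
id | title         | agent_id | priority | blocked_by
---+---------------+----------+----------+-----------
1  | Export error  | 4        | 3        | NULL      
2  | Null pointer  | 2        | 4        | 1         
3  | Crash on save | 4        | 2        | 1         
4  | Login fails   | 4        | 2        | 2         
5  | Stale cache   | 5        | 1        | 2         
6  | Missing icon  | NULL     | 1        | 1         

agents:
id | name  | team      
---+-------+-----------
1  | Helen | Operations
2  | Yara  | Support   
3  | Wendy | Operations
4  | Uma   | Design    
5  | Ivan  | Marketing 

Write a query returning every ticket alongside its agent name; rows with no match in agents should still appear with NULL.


LEFT JOIN keeps every row from tickets (the left table); where agent_id has no match in agents, the agent columns become NULL. Walk through each ticket:
  - ticket 1 (Export error): agent_id=4 -> matches Uma
  - ticket 2 (Null pointer): agent_id=2 -> matches Yara
  - ticket 3 (Crash on save): agent_id=4 -> matches Uma
  - ticket 4 (Login fails): agent_id=4 -> matches Uma
  - ticket 5 (Stale cache): agent_id=5 -> matches Ivan
  - ticket 6 (Missing icon): agent_id=NULL, no match -> kept with NULL
All 6 rows appear; 1 has NULL agent.

SQL:
SELECT a.title, b.name AS agent
FROM tickets a
LEFT JOIN agents b ON a.agent_id = b.id

Result:
title         | agent
--------------+------
Export error  | Uma  
Null pointer  | Yara 
Crash on save | Uma  
Login fails   | Uma  
Stale cache   | Ivan 
Missing icon  | NULL 


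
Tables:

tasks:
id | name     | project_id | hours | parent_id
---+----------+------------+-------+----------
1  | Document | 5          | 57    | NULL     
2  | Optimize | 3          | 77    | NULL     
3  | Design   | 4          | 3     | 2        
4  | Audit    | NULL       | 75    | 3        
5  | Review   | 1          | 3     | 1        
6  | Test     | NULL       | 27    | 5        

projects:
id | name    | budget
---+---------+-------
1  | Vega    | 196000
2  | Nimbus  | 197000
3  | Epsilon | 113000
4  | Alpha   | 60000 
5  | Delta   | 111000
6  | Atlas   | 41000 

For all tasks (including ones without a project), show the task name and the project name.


LEFT JOIN keeps every row from tasks (the left table); where project_id has no match in projects, the project columns become NULL. Walk through each task:
  - task 1 (Document): project_id=5 -> matches Delta
  - task 2 (Optimize): project_id=3 -> matches Epsilon
  - task 3 (Design): project_id=4 -> matches Alpha
  - task 4 (Audit): project_id=NULL, no match -> kept with NULL
  - task 5 (Review): project_id=1 -> matches Vega
  - task 6 (Test): project_id=NULL, no match -> kept with NULL
All 6 rows appear; 2 have NULL project.

SQL:
SELECT a.name, b.name AS project
FROM tasks a
LEFT JOIN projects b ON a.project_id = b.id

Result:
name     | project
---------+--------
Document | Delta  
Optimize | Epsilon
Design   | Alpha  
Audit    | NULL   
Review   | Vega   
Test     | NULL   
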